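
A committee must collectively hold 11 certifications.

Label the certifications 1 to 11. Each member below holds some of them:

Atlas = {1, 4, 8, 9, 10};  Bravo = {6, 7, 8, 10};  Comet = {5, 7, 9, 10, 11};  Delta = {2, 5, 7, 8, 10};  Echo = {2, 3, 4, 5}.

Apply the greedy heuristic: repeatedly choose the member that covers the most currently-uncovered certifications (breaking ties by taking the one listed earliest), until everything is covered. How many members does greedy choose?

Greedy: pick Atlas (covers 5 new) → pick Comet (covers 3 new) → pick Echo (covers 2 new) → pick Bravo (covers 1 new). Total picks: 4.

4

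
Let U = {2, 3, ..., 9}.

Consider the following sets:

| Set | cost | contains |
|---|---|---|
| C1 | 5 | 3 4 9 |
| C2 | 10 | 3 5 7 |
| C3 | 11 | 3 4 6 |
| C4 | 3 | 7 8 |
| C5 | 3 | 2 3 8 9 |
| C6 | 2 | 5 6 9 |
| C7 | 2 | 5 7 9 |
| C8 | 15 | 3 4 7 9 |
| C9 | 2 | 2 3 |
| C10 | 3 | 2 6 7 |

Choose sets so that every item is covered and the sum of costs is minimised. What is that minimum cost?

12

C1, C4, C6, C9 together cover every item (C1 ∪ C4 ∪ C6 ∪ C9 = {2, 3, 4, 5, 6, 7, 8, 9}); total cost 5 + 3 + 2 + 2 = 12.
No covering selection has total cost below 12.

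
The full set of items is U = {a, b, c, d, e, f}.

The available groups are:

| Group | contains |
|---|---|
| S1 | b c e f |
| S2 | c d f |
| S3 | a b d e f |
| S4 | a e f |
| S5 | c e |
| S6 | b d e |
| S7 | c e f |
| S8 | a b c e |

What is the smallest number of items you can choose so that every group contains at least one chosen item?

H = {d, e} meets every group (each contains at least one member of H), and |H| = 2.
No single item lies in every group, so at least 2 are needed and 2 is optimal.

2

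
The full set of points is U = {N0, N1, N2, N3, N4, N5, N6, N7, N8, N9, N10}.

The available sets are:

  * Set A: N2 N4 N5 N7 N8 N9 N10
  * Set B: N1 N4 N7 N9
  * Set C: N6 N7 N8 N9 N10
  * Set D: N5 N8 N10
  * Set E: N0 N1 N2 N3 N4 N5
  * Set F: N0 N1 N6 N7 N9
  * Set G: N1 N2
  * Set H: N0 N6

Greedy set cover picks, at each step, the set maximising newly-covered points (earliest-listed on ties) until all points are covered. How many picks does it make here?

3

Greedy: pick A (covers 7 new) → pick E (covers 3 new) → pick C (covers 1 new). Total picks: 3.
(The true minimum cover uses only 2 sets, so greedy is not optimal here.)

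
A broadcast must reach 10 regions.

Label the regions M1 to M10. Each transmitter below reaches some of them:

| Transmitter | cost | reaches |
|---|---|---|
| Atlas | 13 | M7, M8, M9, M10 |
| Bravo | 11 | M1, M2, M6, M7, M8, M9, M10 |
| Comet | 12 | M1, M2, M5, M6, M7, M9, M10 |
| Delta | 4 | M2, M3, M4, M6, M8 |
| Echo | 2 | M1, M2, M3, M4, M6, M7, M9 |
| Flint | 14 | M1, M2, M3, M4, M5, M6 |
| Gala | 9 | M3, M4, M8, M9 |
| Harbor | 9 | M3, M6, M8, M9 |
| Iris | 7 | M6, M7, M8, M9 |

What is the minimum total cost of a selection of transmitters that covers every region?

16

Comet, Delta together cover every region (Comet ∪ Delta = {M1, M2, M3, M4, M5, M6, M7, M8, M9, M10}); total cost 12 + 4 = 16.
The greedy pick Echo, Delta, Comet costs 18; no covering selection beats 16.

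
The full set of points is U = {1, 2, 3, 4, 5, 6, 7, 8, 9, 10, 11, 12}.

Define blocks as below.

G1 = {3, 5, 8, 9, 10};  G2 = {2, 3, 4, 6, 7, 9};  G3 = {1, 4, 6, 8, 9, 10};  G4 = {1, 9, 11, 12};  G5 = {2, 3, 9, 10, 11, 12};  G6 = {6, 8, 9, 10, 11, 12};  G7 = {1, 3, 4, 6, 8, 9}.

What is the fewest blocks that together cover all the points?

3

Take {G1, G2, G4}. Their union is {1, 2, 3, 4, 5, 6, 7, 8, 9, 10, 11, 12}, which is all 12 points.
Only G1 contains 5, so G1 is forced; the remaining 7 points need at least 2 more blocks (each remaining block adds at most 4) — so at least 3 blocks are needed, and 3 is optimal.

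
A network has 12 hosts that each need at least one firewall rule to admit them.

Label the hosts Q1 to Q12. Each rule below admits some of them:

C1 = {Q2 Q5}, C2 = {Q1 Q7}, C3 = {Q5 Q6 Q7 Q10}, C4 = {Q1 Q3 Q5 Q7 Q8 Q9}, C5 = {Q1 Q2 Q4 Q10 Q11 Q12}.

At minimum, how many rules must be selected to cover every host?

3

C3 and C4 and C5 together: C3 ∪ C4 ∪ C5 = {Q1, Q2, Q3, Q4, Q5, Q6, Q7, Q8, Q9, Q10, Q11, Q12} — every host is covered.
Only C4 contains Q3, so C4 is forced; the remaining 6 hosts need at least 2 more rules (each remaining rule adds at most 5) — so at least 3 rules are needed, and 3 is optimal.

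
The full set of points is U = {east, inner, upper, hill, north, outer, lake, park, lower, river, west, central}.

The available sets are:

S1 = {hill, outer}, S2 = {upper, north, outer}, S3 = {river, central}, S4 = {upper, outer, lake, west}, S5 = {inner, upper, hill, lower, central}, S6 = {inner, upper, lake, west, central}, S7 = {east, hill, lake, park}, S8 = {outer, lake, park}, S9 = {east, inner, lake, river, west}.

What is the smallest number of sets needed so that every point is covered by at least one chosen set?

Take {S2, S5, S7, S9}. Their union is {east, inner, upper, hill, north, outer, lake, park, lower, river, west, central}, which is all 12 points.
No 3 of the 9 sets cover everything (all 84 combinations miss at least one point), so 4 is optimal.

4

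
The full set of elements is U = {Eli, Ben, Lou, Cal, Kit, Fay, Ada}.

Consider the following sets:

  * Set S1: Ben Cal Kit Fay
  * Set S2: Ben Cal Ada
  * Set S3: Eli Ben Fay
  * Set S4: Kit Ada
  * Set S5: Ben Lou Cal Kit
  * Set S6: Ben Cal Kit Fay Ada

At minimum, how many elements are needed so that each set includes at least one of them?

2

Take H = {Ben, Kit}. Each listed set contains at least one of these, so H is a hitting set of size 2.
The sets S3, S4 are pairwise disjoint, so any hitting set needs a separate element for each — at least 2. Hence 2 is optimal.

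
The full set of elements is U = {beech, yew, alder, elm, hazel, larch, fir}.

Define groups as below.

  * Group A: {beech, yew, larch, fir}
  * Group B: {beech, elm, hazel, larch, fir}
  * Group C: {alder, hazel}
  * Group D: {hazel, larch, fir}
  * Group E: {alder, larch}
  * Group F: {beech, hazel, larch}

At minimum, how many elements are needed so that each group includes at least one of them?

2

The 2 elements {alder, larch} hit every group.
The groups A, C are pairwise disjoint, so any hitting set needs a separate element for each — at least 2. Hence 2 is optimal.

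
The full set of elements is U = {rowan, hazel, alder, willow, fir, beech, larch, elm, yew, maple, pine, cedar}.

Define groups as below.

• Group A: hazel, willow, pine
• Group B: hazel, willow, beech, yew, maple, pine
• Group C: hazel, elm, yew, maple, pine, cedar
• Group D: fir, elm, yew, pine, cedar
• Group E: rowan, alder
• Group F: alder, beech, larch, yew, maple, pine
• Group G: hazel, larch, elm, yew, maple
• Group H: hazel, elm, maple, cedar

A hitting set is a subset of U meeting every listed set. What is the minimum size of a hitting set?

3

T = {hazel, alder, pine} meets every group (each contains at least one member of T), and |T| = 3.
No choice of 2 elements meets every group, so 3 is the minimum.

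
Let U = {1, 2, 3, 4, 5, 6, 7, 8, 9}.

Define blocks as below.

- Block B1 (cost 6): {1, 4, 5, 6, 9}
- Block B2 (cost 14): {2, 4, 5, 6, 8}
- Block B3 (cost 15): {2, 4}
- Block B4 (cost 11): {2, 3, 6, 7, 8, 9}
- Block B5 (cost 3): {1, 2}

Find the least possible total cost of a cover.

B1, B4 together cover every item (B1 ∪ B4 = {1, 2, 3, 4, 5, 6, 7, 8, 9}); total cost 6 + 11 = 17.
No covering selection has total cost below 17.

17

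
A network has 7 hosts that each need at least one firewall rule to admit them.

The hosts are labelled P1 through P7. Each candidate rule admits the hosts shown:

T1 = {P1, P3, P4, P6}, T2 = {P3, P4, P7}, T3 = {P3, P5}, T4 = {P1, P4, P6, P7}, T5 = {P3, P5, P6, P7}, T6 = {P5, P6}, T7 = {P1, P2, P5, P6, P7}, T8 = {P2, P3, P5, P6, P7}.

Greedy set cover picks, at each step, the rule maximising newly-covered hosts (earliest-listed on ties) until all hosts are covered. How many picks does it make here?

Greedy: pick T7 (covers 5 new) → pick T1 (covers 2 new). Total picks: 2.

2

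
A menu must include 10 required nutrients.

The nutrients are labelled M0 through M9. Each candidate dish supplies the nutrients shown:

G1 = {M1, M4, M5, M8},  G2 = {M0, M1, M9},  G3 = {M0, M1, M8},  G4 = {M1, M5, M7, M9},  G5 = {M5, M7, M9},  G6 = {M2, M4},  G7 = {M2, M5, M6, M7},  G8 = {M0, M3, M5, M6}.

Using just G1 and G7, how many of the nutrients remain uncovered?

3

Union of G1, G7 = {M1, M2, M4, M5, M6, M7, M8}.
Not covered: M0, M3, M9 — 3 nutrients.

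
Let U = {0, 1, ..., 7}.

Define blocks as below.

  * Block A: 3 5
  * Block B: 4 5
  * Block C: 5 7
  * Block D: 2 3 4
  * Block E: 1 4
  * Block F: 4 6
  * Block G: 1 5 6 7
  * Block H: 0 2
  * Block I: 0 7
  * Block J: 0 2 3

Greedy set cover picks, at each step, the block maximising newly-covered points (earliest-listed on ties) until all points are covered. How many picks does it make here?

3

Greedy: pick G (covers 4 new) → pick D (covers 3 new) → pick H (covers 1 new). Total picks: 3.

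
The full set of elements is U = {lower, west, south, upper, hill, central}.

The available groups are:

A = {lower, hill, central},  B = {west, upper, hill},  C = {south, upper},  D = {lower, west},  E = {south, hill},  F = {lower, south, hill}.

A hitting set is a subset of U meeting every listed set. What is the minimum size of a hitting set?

The 3 elements {west, south, central} hit every group.
No choice of 2 elements meets every group, so 3 is the minimum.

3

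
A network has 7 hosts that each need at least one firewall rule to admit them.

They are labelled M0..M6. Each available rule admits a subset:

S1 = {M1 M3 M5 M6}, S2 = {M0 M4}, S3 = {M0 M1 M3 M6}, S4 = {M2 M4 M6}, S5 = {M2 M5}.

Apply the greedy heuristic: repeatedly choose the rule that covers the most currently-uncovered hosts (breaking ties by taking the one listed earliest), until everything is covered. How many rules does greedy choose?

3

Greedy: pick S1 (covers 4 new) → pick S2 (covers 2 new) → pick S4 (covers 1 new). Total picks: 3.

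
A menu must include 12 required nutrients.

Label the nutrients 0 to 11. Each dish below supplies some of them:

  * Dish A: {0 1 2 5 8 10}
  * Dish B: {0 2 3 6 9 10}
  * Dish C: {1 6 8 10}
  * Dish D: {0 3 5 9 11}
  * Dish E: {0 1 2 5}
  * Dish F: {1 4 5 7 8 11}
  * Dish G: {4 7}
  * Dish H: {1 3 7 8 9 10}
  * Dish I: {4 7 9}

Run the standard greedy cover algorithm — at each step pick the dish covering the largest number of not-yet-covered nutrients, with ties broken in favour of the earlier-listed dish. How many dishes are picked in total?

3

Greedy: pick A (covers 6 new) → pick B (covers 3 new) → pick F (covers 3 new). Total picks: 3.
(The true minimum cover uses only 2 dishes, so greedy is not optimal here.)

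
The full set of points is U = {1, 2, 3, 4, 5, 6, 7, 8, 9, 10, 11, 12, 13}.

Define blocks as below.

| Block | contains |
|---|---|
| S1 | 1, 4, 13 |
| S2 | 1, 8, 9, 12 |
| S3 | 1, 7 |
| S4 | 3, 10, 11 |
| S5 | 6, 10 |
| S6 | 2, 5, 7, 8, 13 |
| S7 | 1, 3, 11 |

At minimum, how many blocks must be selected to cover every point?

5

Take {S1, S2, S4, S5, S6}. Their union is {1, 2, 3, 4, 5, 6, 7, 8, 9, 10, 11, 12, 13}, which is all 13 points.
No 4 of the 7 blocks cover everything (all 35 combinations miss at least one point), so 5 is optimal.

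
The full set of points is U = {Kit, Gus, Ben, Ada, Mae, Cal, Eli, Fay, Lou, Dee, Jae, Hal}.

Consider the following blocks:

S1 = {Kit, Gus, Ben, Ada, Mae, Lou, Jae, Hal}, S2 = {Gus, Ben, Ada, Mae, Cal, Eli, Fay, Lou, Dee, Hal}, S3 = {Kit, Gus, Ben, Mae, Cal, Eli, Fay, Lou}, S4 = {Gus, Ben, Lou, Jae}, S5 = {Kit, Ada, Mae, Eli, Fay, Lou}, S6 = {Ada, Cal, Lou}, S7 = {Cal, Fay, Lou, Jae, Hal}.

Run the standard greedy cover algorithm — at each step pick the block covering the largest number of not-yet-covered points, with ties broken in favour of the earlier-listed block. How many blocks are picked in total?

2

Greedy: pick S2 (covers 10 new) → pick S1 (covers 2 new). Total picks: 2.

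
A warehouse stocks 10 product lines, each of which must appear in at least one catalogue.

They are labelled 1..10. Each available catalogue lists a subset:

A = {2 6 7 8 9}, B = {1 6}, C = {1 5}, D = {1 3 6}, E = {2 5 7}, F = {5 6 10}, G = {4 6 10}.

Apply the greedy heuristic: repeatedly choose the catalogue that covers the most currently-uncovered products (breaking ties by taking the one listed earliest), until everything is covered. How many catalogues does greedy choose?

4

Greedy: pick A (covers 5 new) → pick C (covers 2 new) → pick G (covers 2 new) → pick D (covers 1 new). Total picks: 4.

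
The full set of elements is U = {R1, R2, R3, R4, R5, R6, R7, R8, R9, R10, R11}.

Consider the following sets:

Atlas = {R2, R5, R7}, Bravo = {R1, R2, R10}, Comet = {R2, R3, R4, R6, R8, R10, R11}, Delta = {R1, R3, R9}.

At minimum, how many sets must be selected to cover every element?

Atlas and Comet and Delta together: Atlas ∪ Comet ∪ Delta = {R1, R2, R3, R4, R5, R6, R7, R8, R9, R10, R11} — every element is covered.
Only Comet contains R4, so Comet is forced; the remaining 4 elements need at least 2 more sets (each remaining set adds at most 2) — so at least 3 sets are needed, and 3 is optimal.

3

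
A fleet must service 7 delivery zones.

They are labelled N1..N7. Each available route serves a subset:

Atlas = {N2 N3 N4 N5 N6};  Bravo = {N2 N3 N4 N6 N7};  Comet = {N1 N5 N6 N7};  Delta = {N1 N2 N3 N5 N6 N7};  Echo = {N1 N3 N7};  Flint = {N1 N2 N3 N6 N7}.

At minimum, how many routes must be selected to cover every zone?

Atlas and Flint together: Atlas ∪ Flint = {N1, N2, N3, N4, N5, N6, N7} — every zone is covered.
No single route has all 7 zones (the largest, Delta, has 6), so 2 is optimal.

2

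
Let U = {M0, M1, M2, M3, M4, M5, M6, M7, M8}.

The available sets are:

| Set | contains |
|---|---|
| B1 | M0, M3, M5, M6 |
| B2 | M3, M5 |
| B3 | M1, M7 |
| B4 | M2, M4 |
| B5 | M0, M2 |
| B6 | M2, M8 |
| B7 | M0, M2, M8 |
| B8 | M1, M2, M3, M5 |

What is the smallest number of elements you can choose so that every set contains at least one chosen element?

3

Take H = {M2, M3, M7}. Each listed set contains at least one of these, so H is a hitting set of size 3.
The sets B2, B3, B7 are pairwise disjoint, so any hitting set needs a separate element for each — at least 3. Hence 3 is optimal.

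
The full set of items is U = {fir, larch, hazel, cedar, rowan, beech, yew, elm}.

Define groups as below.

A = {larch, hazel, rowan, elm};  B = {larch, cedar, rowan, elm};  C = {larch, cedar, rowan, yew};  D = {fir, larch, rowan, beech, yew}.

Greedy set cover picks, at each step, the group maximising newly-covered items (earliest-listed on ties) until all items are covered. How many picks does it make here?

3

Greedy: pick D (covers 5 new) → pick A (covers 2 new) → pick B (covers 1 new). Total picks: 3.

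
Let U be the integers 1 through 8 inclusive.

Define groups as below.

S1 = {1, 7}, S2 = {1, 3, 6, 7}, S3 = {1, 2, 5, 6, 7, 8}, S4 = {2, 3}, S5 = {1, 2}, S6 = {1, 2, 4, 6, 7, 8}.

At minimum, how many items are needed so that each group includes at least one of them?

The 2 items {1, 3} hit every group.
The groups S1, S4 are pairwise disjoint, so any hitting set needs a separate item for each — at least 2. Hence 2 is optimal.

2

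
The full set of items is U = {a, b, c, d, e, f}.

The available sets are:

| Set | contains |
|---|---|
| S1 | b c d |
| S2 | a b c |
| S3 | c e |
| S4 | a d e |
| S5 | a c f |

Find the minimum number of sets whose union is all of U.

3

Take {S1, S3, S5}. Their union is {a, b, c, d, e, f}, which is all 6 items.
Only S5 contains f, so S5 is forced; the remaining 3 items need at least 2 more sets (each remaining set adds at most 2) — so at least 3 sets are needed, and 3 is optimal.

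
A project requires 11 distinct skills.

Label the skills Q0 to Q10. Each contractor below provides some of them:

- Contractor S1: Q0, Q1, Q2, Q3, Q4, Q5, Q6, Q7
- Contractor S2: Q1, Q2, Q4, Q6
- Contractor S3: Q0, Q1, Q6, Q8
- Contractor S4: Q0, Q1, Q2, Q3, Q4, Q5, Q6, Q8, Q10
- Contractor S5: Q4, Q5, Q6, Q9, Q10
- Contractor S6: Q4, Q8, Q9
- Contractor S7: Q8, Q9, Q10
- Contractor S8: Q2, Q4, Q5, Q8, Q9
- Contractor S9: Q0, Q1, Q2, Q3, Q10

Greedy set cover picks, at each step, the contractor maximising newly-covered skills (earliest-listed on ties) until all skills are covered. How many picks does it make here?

3

Greedy: pick S4 (covers 9 new) → pick S1 (covers 1 new) → pick S5 (covers 1 new). Total picks: 3.
(The true minimum cover uses only 2 contractors, so greedy is not optimal here.)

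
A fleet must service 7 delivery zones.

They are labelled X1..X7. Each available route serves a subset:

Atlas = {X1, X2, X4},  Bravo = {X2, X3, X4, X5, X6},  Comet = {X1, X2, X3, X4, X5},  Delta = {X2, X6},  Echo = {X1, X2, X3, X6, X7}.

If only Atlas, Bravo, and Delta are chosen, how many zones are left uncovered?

1

Union of Atlas, Bravo, Delta = {X1, X2, X3, X4, X5, X6}.
Not covered: X7 — 1 zone.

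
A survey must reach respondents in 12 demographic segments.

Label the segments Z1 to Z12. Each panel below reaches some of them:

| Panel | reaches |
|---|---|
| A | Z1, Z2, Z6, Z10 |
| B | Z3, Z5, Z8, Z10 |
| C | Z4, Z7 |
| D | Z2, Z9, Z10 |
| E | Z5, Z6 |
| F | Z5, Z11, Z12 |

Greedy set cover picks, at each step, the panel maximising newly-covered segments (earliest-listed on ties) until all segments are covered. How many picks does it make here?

Greedy: pick A (covers 4 new) → pick B (covers 3 new) → pick C (covers 2 new) → pick F (covers 2 new) → pick D (covers 1 new). Total picks: 5.

5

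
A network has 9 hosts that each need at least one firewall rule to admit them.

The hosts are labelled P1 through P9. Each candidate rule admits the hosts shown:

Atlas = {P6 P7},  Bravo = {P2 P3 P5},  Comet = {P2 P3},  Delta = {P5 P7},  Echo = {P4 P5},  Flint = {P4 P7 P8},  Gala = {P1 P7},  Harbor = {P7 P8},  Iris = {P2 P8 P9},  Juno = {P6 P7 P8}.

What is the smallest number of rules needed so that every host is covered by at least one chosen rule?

5

Bravo and Flint and Gala and Iris and Juno together: Bravo ∪ Flint ∪ Gala ∪ Iris ∪ Juno = {P1, P2, P3, P4, P5, P6, P7, P8, P9} — every host is covered.
No 4 of the 10 rules cover everything (all 210 combinations miss at least one host), so 5 is optimal.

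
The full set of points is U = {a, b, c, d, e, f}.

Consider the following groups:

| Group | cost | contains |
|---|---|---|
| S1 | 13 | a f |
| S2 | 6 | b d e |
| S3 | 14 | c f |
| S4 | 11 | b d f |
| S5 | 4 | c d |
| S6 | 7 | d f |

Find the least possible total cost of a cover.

S1, S2, S5 together cover every point (S1 ∪ S2 ∪ S5 = {a, b, c, d, e, f}); total cost 13 + 6 + 4 = 23.
No covering selection has total cost below 23.

23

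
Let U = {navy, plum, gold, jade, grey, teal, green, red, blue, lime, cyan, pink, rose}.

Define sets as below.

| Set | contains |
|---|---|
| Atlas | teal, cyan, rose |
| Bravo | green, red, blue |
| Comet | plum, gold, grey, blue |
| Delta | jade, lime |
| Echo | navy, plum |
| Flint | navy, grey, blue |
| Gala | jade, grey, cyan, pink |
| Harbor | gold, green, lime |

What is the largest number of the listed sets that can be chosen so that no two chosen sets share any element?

4

Atlas, Bravo, Delta, Echo are pairwise disjoint (Atlas={teal,cyan,rose}; Bravo={green,red,blue}; Delta={jade,lime}; Echo={navy,plum}).
Every remaining set overlaps one of these, and no 5 of the listed sets are pairwise disjoint, so 4 is the maximum.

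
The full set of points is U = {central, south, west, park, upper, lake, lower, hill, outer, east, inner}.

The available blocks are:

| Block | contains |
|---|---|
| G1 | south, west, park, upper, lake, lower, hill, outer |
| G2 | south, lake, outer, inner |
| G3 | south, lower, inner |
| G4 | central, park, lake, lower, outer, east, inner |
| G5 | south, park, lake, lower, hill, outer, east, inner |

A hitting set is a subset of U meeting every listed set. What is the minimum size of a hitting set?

H = {upper, inner} meets every block (each contains at least one member of H), and |H| = 2.
No single point lies in every block, so at least 2 are needed and 2 is optimal.

2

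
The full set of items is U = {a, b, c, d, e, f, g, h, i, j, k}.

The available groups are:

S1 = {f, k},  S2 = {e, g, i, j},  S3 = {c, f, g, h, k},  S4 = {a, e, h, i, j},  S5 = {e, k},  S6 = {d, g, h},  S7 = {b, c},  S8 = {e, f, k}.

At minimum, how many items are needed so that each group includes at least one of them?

4

The 4 items {c, e, f, g} hit every group.
No choice of 3 items meets every group, so 4 is the minimum.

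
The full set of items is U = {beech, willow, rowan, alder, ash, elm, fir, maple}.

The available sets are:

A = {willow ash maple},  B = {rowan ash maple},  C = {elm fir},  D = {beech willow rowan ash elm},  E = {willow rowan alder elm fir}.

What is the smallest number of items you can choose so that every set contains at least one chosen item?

H = {ash, elm} meets every set (each contains at least one member of H), and |H| = 2.
The sets A, C are pairwise disjoint, so any hitting set needs a separate item for each — at least 2. Hence 2 is optimal.

2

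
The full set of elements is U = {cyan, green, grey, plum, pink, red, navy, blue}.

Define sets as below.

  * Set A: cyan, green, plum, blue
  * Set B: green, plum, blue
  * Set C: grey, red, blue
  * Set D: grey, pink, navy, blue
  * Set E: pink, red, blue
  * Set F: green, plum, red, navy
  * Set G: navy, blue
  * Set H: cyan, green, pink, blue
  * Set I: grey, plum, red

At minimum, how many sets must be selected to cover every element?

3

G, H, and I cover everything between them: the union {cyan, green, grey, plum, pink, red, navy, blue} is all of U.
No 2 of the 9 sets cover everything (all 36 combinations miss at least one element), so 3 is optimal.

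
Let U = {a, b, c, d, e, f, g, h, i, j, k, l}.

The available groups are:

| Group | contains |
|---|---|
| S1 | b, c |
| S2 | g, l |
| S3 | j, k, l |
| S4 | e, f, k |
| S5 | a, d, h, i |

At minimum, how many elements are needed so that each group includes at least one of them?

4

The 4 elements {a, b, f, l} hit every group.
The groups S1, S2, S4, S5 are pairwise disjoint, so any hitting set needs a separate element for each — at least 4. Hence 4 is optimal.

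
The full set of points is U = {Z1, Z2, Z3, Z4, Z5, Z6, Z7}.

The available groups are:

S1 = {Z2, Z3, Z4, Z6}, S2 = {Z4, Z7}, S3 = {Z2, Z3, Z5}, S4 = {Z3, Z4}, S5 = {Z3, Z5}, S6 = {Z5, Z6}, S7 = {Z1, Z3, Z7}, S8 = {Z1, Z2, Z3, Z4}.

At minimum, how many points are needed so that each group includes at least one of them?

3

H = {Z3, Z5, Z7} meets every group (each contains at least one member of H), and |H| = 3.
No choice of 2 points meets every group, so 3 is the minimum.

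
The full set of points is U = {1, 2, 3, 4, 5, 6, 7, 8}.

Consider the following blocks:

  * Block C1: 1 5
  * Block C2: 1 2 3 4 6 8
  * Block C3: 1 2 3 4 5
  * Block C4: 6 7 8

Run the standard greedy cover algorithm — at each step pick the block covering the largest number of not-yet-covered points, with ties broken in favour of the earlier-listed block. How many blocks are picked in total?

Greedy: pick C2 (covers 6 new) → pick C1 (covers 1 new) → pick C4 (covers 1 new). Total picks: 3.
(The true minimum cover uses only 2 blocks, so greedy is not optimal here.)

3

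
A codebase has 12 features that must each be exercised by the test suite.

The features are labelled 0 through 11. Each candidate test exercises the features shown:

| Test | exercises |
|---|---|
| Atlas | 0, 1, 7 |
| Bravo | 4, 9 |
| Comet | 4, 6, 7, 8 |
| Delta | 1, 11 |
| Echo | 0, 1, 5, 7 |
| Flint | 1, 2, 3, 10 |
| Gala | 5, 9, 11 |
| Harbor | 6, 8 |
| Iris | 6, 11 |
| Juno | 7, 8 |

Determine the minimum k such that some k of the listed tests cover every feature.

Take {Atlas, Comet, Flint, Gala}. Their union is {0, 1, 2, 3, 4, 5, 6, 7, 8, 9, 10, 11}, which is all 12 features.
No 3 of the 10 tests cover everything (all 120 combinations miss at least one feature), so 4 is optimal.

4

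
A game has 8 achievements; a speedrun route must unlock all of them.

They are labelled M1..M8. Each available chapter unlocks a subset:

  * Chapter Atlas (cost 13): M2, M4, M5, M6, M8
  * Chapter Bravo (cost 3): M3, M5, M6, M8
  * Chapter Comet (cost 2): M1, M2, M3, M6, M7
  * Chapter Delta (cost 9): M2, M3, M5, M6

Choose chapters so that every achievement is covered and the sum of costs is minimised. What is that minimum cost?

Atlas, Comet together cover every achievement (Atlas ∪ Comet = {M1, M2, M3, M4, M5, M6, M7, M8}); total cost 13 + 2 = 15.
The greedy pick Comet, Bravo, Atlas costs 18; no covering selection beats 15.

15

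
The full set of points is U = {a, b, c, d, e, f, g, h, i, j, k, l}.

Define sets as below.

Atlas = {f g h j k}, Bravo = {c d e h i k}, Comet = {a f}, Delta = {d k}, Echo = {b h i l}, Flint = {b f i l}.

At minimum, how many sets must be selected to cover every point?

Atlas and Bravo and Comet and Echo together: Atlas ∪ Bravo ∪ Comet ∪ Echo = {a, b, c, d, e, f, g, h, i, j, k, l} — every point is covered.
No 3 of the 6 sets cover everything (all 20 combinations miss at least one point), so 4 is optimal.

4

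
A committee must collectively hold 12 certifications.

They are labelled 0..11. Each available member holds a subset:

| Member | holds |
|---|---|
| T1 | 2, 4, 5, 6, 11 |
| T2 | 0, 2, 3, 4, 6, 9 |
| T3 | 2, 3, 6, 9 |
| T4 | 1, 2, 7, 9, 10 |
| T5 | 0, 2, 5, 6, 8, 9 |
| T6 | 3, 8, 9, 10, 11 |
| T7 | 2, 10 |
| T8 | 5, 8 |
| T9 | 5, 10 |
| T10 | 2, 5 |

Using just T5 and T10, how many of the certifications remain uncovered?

6

Union of T5, T10 = {0, 2, 5, 6, 8, 9}.
Not covered: 1, 3, 4, 7, 10, 11 — 6 certifications.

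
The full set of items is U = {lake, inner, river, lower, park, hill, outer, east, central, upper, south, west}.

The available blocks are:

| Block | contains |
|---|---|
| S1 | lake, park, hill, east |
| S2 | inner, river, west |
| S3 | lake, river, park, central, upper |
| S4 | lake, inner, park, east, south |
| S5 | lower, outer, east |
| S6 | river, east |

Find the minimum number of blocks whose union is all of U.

S1 and S2 and S3 and S4 and S5 together: S1 ∪ S2 ∪ S3 ∪ S4 ∪ S5 = {lake, inner, river, lower, park, hill, outer, east, central, upper, south, west} — every item is covered.
No 4 of the 6 blocks cover everything (all 15 combinations miss at least one item), so 5 is optimal.

5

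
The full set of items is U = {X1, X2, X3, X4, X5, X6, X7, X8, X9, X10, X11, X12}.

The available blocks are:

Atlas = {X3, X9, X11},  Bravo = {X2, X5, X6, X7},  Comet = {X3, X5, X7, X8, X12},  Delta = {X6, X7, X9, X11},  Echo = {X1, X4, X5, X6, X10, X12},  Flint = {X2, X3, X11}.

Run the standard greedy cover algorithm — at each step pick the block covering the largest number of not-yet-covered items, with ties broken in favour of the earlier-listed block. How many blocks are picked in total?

4

Greedy: pick Echo (covers 6 new) → pick Atlas (covers 3 new) → pick Bravo (covers 2 new) → pick Comet (covers 1 new). Total picks: 4.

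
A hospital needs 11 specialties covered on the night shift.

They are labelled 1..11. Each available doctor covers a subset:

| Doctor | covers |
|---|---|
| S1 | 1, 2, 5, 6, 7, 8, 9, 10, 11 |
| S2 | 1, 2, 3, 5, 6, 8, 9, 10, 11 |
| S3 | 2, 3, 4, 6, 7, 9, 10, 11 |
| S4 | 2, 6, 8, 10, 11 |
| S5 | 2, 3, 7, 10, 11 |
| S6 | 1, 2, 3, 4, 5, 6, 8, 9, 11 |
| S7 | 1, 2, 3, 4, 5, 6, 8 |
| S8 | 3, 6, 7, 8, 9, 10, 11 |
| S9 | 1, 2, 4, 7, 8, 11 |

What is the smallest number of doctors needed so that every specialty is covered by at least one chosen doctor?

2

S2 and S9 together: S2 ∪ S9 = {1, 2, 3, 4, 5, 6, 7, 8, 9, 10, 11} — every specialty is covered.
No single doctor has all 11 specialties (the largest, S1, has 9), so 2 is optimal.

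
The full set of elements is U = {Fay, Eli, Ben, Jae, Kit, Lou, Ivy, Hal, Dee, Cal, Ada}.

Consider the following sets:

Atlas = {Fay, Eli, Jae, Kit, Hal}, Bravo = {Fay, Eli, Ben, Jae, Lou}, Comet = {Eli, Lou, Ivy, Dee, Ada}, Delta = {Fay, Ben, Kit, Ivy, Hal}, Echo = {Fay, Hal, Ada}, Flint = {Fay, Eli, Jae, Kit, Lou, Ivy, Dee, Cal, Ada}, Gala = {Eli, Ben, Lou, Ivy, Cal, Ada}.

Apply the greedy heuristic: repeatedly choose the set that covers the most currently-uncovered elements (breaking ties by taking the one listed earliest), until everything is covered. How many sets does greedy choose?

2

Greedy: pick Flint (covers 9 new) → pick Delta (covers 2 new). Total picks: 2.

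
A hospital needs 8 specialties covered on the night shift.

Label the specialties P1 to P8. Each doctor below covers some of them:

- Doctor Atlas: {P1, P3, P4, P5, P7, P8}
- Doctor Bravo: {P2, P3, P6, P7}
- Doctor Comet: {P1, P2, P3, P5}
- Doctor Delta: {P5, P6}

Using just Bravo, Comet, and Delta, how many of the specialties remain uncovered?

2

Union of Bravo, Comet, Delta = {P1, P2, P3, P5, P6, P7}.
Not covered: P4, P8 — 2 specialties.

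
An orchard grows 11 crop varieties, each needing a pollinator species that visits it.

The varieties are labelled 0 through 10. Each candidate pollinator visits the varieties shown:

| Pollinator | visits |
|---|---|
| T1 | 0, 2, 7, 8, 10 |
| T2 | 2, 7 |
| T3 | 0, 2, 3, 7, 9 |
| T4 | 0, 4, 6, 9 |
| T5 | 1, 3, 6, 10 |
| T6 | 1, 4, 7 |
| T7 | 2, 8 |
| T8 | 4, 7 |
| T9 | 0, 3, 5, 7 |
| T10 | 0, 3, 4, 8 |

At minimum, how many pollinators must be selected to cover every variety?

4

T1 and T4 and T6 and T9 together: T1 ∪ T4 ∪ T6 ∪ T9 = {0, 1, 2, 3, 4, 5, 6, 7, 8, 9, 10} — every variety is covered.
Only T9 contains 5, so T9 is forced; the remaining 7 varieties need at least 3 more pollinators (each remaining pollinator adds at most 3) — so at least 4 pollinators are needed, and 4 is optimal.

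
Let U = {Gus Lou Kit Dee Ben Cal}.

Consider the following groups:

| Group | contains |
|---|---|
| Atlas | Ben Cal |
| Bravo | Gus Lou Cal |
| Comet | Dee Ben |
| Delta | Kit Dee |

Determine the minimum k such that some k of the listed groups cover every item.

3

Take {Atlas, Bravo, Delta}. Their union is {Gus, Lou, Kit, Dee, Ben, Cal}, which is all 6 items.
Only Bravo contains Gus, so Bravo is forced; the remaining 3 items need at least 2 more groups (each remaining group adds at most 2) — so at least 3 groups are needed, and 3 is optimal.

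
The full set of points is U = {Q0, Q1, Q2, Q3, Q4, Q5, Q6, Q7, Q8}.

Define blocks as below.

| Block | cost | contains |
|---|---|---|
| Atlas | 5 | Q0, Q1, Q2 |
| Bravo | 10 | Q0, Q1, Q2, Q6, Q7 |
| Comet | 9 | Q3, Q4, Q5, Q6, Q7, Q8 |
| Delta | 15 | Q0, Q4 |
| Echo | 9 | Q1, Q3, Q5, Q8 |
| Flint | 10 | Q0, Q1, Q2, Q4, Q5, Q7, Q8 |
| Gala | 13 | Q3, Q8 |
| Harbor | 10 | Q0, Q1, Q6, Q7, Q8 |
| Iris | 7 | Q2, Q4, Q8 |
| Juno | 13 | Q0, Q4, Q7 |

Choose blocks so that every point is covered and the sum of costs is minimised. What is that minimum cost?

14

Atlas, Comet together cover every point (Atlas ∪ Comet = {Q0, Q1, Q2, Q3, Q4, Q5, Q6, Q7, Q8}); total cost 5 + 9 = 14.
The greedy pick Flint, Comet costs 19; no covering selection beats 14.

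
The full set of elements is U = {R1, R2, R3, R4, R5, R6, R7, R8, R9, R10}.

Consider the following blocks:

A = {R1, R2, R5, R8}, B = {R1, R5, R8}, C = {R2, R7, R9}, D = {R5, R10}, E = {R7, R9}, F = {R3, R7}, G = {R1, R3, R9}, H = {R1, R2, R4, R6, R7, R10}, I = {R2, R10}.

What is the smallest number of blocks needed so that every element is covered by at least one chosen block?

A, G, and H cover everything between them: the union {R1, R2, R3, R4, R5, R6, R7, R8, R9, R10} is all of U.
Only H contains R4, so H is forced; the remaining 4 elements need at least 2 more blocks (each remaining block adds at most 2) — so at least 3 blocks are needed, and 3 is optimal.

3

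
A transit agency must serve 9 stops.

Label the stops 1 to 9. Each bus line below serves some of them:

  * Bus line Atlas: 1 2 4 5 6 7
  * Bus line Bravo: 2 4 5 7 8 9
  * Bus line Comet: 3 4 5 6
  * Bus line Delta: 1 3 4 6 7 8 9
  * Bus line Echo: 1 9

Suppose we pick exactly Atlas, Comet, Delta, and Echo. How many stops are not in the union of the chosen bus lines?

0

Union of Atlas, Comet, Delta, Echo = {1, 2, 3, 4, 5, 6, 7, 8, 9} — that's every stop, so 0 are uncovered.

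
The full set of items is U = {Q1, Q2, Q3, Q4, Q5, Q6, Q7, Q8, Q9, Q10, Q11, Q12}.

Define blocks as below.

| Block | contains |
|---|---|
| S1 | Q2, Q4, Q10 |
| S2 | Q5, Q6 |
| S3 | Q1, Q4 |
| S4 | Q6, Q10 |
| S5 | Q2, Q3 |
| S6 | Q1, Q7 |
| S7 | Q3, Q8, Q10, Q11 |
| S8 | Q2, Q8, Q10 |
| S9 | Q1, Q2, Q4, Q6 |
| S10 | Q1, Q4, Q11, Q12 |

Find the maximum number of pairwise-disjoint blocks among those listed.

3

S2, S3, S5 are pairwise disjoint (S2={Q5,Q6}; S3={Q1,Q4}; S5={Q2,Q3}).
Every remaining block overlaps one of these, and no 4 of the listed blocks are pairwise disjoint, so 3 is the maximum.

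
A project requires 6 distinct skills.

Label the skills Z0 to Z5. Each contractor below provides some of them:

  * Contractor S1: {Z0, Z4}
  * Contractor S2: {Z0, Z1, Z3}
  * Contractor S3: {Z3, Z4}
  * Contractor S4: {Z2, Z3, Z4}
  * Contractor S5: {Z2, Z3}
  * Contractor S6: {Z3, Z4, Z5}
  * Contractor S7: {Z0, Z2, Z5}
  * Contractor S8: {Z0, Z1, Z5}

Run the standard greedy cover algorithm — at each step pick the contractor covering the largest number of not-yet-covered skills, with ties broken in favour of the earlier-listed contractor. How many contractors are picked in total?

Greedy: pick S2 (covers 3 new) → pick S4 (covers 2 new) → pick S6 (covers 1 new). Total picks: 3.
(The true minimum cover uses only 2 contractors, so greedy is not optimal here.)

3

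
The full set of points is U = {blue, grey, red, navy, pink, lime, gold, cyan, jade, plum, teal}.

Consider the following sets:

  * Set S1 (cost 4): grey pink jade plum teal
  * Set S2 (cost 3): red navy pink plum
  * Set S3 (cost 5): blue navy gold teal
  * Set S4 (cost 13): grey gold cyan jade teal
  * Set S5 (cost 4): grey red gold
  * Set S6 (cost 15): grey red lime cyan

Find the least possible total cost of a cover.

S1, S3, S6 together cover every point (S1 ∪ S3 ∪ S6 = {blue, grey, red, navy, pink, lime, gold, cyan, jade, plum, teal}); total cost 4 + 5 + 15 = 24.
The greedy pick S2, S1, S3, S6 costs 27; no covering selection beats 24.

24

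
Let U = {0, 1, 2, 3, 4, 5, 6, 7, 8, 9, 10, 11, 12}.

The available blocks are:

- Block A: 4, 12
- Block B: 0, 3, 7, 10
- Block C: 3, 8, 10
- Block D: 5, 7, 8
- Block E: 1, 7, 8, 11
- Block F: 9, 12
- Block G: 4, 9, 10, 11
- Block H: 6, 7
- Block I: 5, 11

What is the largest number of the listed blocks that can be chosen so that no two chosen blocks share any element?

A, C, H, I are pairwise disjoint (A={4,12}; C={3,8,10}; H={6,7}; I={5,11}).
Every remaining block overlaps one of these, and no 5 of the listed blocks are pairwise disjoint, so 4 is the maximum.

4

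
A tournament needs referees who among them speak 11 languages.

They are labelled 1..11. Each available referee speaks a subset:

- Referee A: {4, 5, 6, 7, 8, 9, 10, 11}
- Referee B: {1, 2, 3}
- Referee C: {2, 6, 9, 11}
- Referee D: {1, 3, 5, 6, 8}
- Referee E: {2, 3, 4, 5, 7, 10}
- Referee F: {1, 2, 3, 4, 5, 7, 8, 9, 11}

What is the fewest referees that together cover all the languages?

A and B together: A ∪ B = {1, 2, 3, 4, 5, 6, 7, 8, 9, 10, 11} — every language is covered.
No single referee has all 11 languages (the largest, F, has 9), so 2 is optimal.

2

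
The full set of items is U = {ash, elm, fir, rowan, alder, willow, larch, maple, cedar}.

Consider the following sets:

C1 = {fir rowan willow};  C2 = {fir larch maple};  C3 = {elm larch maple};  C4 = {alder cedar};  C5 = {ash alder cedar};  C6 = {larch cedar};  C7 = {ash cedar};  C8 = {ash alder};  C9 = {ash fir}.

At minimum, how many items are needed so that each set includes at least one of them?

Take H = {ash, fir, maple, cedar}. Each listed set contains at least one of these, so H is a hitting set of size 4.
No choice of 3 items meets every set, so 4 is the minimum.

4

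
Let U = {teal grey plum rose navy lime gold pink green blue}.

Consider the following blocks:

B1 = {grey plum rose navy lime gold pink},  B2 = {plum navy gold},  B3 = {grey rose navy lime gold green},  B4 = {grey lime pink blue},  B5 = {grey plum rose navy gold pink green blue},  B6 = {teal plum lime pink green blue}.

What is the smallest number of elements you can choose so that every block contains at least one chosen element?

2

Take H = {gold, blue}. Each listed block contains at least one of these, so H is a hitting set of size 2.
The blocks B2, B4 are pairwise disjoint, so any hitting set needs a separate element for each — at least 2. Hence 2 is optimal.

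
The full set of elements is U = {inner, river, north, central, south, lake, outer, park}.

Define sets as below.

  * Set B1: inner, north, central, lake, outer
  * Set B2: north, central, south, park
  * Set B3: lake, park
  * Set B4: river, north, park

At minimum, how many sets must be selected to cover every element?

3

B1 and B2 and B4 together: B1 ∪ B2 ∪ B4 = {inner, river, north, central, south, lake, outer, park} — every element is covered.
Only B1 contains inner, so B1 is forced; the remaining 3 elements need at least 2 more sets (each remaining set adds at most 2) — so at least 3 sets are needed, and 3 is optimal.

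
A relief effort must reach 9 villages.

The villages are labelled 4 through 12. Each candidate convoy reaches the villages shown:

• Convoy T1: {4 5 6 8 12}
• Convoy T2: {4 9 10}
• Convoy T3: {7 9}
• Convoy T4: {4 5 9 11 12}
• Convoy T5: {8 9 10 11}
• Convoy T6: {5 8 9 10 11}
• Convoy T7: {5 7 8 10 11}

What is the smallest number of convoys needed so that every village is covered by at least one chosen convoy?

T1 and T3 and T5 together: T1 ∪ T3 ∪ T5 = {4, 5, 6, 7, 8, 9, 10, 11, 12} — every village is covered.
Only T1 contains 6, so T1 is forced; the remaining 4 villages need at least 2 more convoys (each remaining convoy adds at most 3) — so at least 3 convoys are needed, and 3 is optimal.

3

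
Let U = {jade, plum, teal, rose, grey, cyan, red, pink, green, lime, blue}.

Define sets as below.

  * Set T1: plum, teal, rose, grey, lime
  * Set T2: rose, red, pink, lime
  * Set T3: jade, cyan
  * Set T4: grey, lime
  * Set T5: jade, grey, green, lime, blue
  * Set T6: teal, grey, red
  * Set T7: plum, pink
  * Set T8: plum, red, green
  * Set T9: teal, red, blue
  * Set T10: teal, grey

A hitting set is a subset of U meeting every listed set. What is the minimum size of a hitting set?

4

H = {jade, plum, grey, red} meets every set (each contains at least one member of H), and |H| = 4.
The sets T3, T4, T7, T9 are pairwise disjoint, so any hitting set needs a separate point for each — at least 4. Hence 4 is optimal.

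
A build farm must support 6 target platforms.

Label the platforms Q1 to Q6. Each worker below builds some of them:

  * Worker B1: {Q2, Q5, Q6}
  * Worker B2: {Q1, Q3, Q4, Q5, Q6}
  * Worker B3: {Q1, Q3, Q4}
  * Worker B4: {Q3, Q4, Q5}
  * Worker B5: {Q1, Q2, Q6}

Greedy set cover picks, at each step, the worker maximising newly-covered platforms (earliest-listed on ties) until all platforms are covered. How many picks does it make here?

2

Greedy: pick B2 (covers 5 new) → pick B1 (covers 1 new). Total picks: 2.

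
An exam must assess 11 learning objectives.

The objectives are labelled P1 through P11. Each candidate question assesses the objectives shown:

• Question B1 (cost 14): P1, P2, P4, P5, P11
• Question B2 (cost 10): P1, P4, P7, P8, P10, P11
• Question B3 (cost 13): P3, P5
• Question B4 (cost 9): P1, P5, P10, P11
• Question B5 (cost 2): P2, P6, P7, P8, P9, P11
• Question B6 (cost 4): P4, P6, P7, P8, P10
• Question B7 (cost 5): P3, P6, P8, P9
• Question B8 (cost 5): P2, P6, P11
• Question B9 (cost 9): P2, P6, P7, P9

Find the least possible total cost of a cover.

B4, B5, B6, B7 together cover every objective (B4 ∪ B5 ∪ B6 ∪ B7 = {P1, P2, P3, P4, P5, P6, P7, P8, P9, P10, P11}); total cost 9 + 2 + 4 + 5 = 20.
No covering selection has total cost below 20.

20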